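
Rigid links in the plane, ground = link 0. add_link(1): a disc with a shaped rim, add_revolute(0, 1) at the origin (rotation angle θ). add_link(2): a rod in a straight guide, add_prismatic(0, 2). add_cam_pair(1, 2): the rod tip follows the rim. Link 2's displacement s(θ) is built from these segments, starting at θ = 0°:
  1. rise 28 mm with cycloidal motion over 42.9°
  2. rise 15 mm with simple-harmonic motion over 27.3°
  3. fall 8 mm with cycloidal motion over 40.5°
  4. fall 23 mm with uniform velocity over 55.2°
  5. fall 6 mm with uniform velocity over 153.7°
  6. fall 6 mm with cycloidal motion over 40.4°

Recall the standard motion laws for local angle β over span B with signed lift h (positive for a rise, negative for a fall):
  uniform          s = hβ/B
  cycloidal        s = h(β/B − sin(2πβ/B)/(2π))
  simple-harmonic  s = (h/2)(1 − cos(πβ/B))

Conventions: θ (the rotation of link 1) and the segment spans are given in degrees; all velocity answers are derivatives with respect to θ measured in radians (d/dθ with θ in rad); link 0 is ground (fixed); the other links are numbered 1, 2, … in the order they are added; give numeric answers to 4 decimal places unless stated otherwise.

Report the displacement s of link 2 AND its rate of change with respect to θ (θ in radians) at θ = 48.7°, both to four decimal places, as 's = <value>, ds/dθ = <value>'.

segment 1 (0° to 42.9°, cycloidal, h = 28) is passed completely: s = 0.0000 + (28) = 28.0000
θ = 48.7° falls in segment 2 (42.9° to 70.2°, simple-harmonic, h = 15): β = 48.7 − 42.9 = 5.8°, B = 27.3°; Δs = 15/2·(1 − cos(π·0.2125)) = 1.6095; s = 28.0000 + 1.6095 = 29.6095
velocity in seg [42.9°–70.2°] (simple-harmonic), θ in radians: β = 5.8° = 0.1012 rad, B = 27.3° = 0.4765 rad; ds/dθ = (πh/(2B)) sin(πβ/B) = (π·15/(2·0.4765)) sin(π·0.2125) = 30.608949 mm/rad

s = 29.6095, ds/dθ = 30.6089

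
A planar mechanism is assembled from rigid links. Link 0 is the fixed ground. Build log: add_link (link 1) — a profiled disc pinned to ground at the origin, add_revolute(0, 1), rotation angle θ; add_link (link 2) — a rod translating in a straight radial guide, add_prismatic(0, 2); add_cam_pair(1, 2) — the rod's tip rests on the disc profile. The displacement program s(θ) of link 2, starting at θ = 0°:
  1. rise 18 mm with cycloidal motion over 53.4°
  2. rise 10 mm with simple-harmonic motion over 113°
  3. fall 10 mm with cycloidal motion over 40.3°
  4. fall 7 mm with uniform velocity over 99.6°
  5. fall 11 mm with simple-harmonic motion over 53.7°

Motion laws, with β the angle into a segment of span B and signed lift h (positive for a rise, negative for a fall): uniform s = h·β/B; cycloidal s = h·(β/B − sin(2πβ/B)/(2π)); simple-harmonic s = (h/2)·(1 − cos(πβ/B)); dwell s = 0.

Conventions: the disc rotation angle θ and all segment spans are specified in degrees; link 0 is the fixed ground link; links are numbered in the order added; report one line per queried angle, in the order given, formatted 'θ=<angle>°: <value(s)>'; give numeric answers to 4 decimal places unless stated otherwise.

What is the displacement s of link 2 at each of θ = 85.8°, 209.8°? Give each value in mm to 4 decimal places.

seg 1 [0°–53.4°] cycloidal, h=18: full span → s += 18 → s = 18.0000
seg 2 [53.4°–166.4°] simple-harmonic, h=10: θ=85.8° here. β=32.4, B=113. 10/2·(1 − cos(π·0.2867)) = 1.8950 → s = 19.8950
seg 2 [53.4°–166.4°] simple-harmonic, h=10: full span → s += 10 → s = 28.0000
seg 3 [166.4°–206.7°] cycloidal, h=-10: full span → s += -10 → s = 18.0000
seg 4 [206.7°–306.3°] uniform, h=-7: θ=209.8° here. β=3.1, B=99.6. -7·3.1/99.6 = -0.2179 → s = 17.7821

θ=85.8°: 19.8950
θ=209.8°: 17.7821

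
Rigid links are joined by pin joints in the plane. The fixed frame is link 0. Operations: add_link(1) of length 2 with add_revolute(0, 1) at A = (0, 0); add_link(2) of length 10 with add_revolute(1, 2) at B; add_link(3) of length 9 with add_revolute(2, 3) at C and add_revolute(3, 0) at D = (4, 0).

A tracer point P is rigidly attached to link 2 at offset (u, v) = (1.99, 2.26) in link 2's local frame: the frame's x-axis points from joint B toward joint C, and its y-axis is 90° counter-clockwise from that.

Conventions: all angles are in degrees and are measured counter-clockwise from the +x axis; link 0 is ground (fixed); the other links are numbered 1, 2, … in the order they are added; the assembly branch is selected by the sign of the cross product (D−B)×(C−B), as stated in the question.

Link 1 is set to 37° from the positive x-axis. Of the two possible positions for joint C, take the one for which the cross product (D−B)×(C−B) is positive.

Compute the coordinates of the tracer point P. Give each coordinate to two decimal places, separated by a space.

A=(0,0), D=(4.00,0)
B = A + 2.00·(cos37°, sin37°) = (1.5973, 1.2036)
|BD| = 2.6873
circle(B,10.00) ∩ circle(D,9.00): a=4.8788, h=8.7291
  candidates: C₊=(9.8690,6.8231) cross=23.458; C₋=(2.0496,-8.7861) cross=-23.458
  branch + wants cross > 0 → take C=(9.8690,6.8231) (cross=23.458)
ex = (C−B)/|BC| = (0.8272,0.5619); ey = (-0.5619,0.8272)
P = B + 1.99·ex + 2.26·ey = (1.9733,4.1913)

1.97 4.19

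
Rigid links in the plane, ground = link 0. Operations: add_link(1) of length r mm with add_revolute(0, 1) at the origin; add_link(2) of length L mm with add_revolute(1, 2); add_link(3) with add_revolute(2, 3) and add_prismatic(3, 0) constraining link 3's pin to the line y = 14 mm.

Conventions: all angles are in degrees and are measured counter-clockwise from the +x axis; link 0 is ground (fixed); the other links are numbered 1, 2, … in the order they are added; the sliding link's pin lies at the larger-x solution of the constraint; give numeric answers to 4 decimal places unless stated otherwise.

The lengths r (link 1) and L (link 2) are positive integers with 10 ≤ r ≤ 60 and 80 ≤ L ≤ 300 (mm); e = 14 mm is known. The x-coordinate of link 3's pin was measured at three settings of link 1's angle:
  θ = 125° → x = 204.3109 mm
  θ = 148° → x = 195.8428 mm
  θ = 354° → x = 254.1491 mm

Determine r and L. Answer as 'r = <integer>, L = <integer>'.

constraint per measurement: (x − r cos θ)² + (r sin θ − e)² = L²
subtracting the θ₁ and θ₂ equations cancels the r² and L² terms:
r = (x₁² − x₂²) / (2[(x₁cos θ₁ + e sin θ₁) − (x₂cos θ₂ + e sin θ₂)]) = 32.0003 → r = 32
L² = (x₁ − r cos θ₁)² + (r sin θ₁ − e)² = 49729.0104 → L = 223.0000 → L = 223
check at θ₃=354°: x = 254.1491 (printed 254.1491) ✓

r = 32, L = 223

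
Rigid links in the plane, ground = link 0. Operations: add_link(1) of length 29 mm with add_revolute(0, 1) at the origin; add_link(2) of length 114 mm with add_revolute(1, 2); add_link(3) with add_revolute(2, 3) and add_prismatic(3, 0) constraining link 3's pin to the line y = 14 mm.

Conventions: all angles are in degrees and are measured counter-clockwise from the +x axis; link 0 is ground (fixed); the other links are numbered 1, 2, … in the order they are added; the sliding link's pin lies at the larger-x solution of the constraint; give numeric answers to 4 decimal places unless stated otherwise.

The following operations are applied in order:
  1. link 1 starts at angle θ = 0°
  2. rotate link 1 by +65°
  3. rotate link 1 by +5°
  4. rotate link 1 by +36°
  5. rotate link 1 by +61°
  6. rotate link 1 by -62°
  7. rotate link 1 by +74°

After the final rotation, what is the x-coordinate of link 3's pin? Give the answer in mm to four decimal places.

geometry: r = 29 mm, L = 114 mm, e = 14 mm; θ starts at 0°
rotate link 1 by +65°: θ ← 0° +65° = 65°
rotate link 1 by +5°: θ ← 65° +5° = 70°
rotate link 1 by +36°: θ ← 70° +36° = 106°
rotate link 1 by +61°: θ ← 106° +61° = 167°
rotate link 1 by -62°: θ ← 167° -62° = 105°
rotate link 1 by +74°: θ ← 105° +74° = 179°
crank pin P = (r cos θ, r sin θ) = (-28.995583, 0.506120)
h = r sin θ − e = 0.506120 − 14 = -13.493880
x = r cos θ + √(L² − h²) = -28.995583 + 113.198565 = 84.202982

84.2030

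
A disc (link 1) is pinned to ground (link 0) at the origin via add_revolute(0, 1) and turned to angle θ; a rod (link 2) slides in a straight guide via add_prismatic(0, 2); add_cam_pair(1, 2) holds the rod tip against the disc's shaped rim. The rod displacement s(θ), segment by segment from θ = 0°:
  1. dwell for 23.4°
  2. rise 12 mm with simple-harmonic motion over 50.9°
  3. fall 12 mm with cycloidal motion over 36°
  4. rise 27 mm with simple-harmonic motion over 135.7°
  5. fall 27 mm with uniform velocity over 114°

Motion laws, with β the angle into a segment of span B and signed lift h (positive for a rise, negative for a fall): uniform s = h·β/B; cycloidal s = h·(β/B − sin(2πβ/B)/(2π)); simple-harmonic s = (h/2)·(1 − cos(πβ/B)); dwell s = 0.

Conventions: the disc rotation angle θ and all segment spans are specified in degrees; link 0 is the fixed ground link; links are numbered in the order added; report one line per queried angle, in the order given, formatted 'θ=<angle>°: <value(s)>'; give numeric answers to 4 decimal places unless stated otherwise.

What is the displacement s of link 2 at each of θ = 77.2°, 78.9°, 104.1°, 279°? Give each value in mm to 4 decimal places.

segment 1 (0° to 23.4°, dwell): s unchanged at 0.0000
segment 2 (23.4° to 74.3°, simple-harmonic, h = 12) is passed completely: s = 0.0000 + (12) = 12.0000
θ = 77.2° falls in segment 3 (74.3° to 110.3°, cycloidal, h = -12): β = 77.2 − 74.3 = 2.9°, B = 36°; Δs = -12·(0.0806 − sin(2π·0.0806)/(2π)) = -0.0407; s = 12.0000 − 0.0407 = 11.9593
θ = 78.9° falls in segment 3 (74.3° to 110.3°, cycloidal, h = -12): β = 78.9 − 74.3 = 4.6°, B = 36°; Δs = -12·(0.1278 − sin(2π·0.1278)/(2π)) = -0.1595; s = 12.0000 − 0.1595 = 11.8405
θ = 104.1° falls in segment 3 (74.3° to 110.3°, cycloidal, h = -12): β = 104.1 − 74.3 = 29.8°, B = 36°; Δs = -12·(0.8278 − sin(2π·0.8278)/(2π)) = -11.6196; s = 12.0000 − 11.6196 = 0.3804
segment 3 (74.3° to 110.3°, cycloidal, h = -12) is passed completely: s = 12.0000 + (-12) = 0.0000
segment 4 (110.3° to 246°, simple-harmonic, h = 27) is passed completely: s = 0.0000 + (27) = 27.0000
θ = 279° falls in segment 5 (246° to 360°, uniform, h = -27): β = 279 − 246 = 33°, B = 114°; Δs = -27·33/114 = -7.8158; s = 27.0000 − 7.8158 = 19.1842

θ=77.2°: 11.9593
θ=78.9°: 11.8405
θ=104.1°: 0.3804
θ=279°: 19.1842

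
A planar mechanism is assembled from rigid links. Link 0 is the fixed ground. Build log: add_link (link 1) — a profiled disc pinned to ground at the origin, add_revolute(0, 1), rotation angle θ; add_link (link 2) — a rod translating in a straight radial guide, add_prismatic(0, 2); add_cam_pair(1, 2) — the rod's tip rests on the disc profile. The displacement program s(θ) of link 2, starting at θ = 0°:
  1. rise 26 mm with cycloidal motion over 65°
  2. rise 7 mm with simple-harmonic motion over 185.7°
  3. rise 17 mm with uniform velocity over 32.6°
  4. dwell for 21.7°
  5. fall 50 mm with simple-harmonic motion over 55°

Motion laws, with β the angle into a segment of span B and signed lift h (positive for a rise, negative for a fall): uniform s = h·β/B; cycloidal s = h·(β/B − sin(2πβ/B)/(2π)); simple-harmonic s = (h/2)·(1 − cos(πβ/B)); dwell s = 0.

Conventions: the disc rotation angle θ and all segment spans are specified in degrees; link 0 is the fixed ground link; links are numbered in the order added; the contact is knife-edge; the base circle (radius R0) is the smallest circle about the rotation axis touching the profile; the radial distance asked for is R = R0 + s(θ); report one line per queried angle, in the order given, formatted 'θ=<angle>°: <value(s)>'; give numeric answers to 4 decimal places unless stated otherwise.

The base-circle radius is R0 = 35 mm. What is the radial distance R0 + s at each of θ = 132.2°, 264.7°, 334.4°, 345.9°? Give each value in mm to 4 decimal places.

seg 1 [0°–65°] cycloidal, h=26: full span → s += 26 → s = 26.0000
seg 2 [65°–250.7°] simple-harmonic, h=7: θ=132.2° here. β=67.2, B=185.7. 7/2·(1 − cos(π·0.3619)) = 2.0284 → s = 28.0284
seg 2 [65°–250.7°] simple-harmonic, h=7: full span → s += 7 → s = 33.0000
seg 3 [250.7°–283.3°] uniform, h=17: θ=264.7° here. β=14, B=32.6. 17·14/32.6 = 7.3006 → s = 40.3006
seg 3 [250.7°–283.3°] uniform, h=17: full span → s += 17 → s = 50.0000
seg 4 [283.3°–305°] dwell: s stays 50.0000
seg 5 [305°–360°] simple-harmonic, h=-50: θ=334.4° here. β=29.4, B=55. -50/2·(1 − cos(π·0.5345)) = -27.7079 → s = 22.2921
seg 5 [305°–360°] simple-harmonic, h=-50: θ=345.9° here. β=40.9, B=55. -50/2·(1 − cos(π·0.7436)) = -42.3207 → s = 7.6793
θ=132.2°: R = R0 + s = 35 + 28.0284 = 63.0284
θ=264.7°: R = R0 + s = 35 + 40.3006 = 75.3006
θ=334.4°: R = R0 + s = 35 + 22.2921 = 57.2921
θ=345.9°: R = R0 + s = 35 + 7.6793 = 42.6793

θ=132.2°: 63.0284
θ=264.7°: 75.3006
θ=334.4°: 57.2921
θ=345.9°: 42.6793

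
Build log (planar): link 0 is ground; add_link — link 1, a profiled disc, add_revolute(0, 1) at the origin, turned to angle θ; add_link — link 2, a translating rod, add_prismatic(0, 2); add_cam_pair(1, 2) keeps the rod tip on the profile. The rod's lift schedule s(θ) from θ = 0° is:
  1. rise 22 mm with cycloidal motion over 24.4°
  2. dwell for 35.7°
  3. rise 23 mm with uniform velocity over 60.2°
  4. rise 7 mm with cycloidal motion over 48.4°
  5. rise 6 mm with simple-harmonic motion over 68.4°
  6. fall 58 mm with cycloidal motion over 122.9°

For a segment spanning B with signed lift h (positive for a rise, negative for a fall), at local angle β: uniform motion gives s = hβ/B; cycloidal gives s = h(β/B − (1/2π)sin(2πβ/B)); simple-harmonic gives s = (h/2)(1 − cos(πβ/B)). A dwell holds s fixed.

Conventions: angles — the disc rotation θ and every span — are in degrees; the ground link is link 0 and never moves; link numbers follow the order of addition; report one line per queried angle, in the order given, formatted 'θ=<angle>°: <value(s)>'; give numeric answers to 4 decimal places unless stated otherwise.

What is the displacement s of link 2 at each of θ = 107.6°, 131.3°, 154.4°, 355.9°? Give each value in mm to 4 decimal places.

seg 1 [0°–24.4°] cycloidal, h=22: full span → s += 22 → s = 22.0000
seg 2 [24.4°–60.1°] dwell: s stays 22.0000
seg 3 [60.1°–120.3°] uniform, h=23: θ=107.6° here. β=47.5, B=60.2. 23·47.5/60.2 = 18.1478 → s = 40.1478
seg 3 [60.1°–120.3°] uniform, h=23: full span → s += 23 → s = 45.0000
seg 4 [120.3°–168.7°] cycloidal, h=7: θ=131.3° here. β=11, B=48.4. 7·(0.2273 − sin(2π·0.2273)/(2π)) = 0.4882 → s = 45.4882
seg 4 [120.3°–168.7°] cycloidal, h=7: θ=154.4° here. β=34.1, B=48.4. 7·(0.7045 − sin(2π·0.7045)/(2π)) = 6.0008 → s = 51.0008
seg 4 [120.3°–168.7°] cycloidal, h=7: full span → s += 7 → s = 52.0000
seg 5 [168.7°–237.1°] simple-harmonic, h=6: full span → s += 6 → s = 58.0000
seg 6 [237.1°–360°] cycloidal, h=-58: θ=355.9° here. β=118.8, B=122.9. -58·(0.9666 − sin(2π·0.9666)/(2π)) = -57.9859 → s = 0.0141

θ=107.6°: 40.1478
θ=131.3°: 45.4882
θ=154.4°: 51.0008
θ=355.9°: 0.0141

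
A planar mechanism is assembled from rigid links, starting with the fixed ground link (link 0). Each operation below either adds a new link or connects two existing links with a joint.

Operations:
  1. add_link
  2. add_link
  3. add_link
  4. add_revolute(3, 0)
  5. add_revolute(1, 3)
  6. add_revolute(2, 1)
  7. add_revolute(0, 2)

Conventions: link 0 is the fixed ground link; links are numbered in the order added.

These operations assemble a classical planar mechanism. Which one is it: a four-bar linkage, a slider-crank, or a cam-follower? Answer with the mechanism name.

links: 4 (incl. ground); joints: 4 revolute, 0 prismatic, 0 higher (cam) pair, forming one closed loop
4 links in a single 4R loop → four-bar linkage

four-bar linkage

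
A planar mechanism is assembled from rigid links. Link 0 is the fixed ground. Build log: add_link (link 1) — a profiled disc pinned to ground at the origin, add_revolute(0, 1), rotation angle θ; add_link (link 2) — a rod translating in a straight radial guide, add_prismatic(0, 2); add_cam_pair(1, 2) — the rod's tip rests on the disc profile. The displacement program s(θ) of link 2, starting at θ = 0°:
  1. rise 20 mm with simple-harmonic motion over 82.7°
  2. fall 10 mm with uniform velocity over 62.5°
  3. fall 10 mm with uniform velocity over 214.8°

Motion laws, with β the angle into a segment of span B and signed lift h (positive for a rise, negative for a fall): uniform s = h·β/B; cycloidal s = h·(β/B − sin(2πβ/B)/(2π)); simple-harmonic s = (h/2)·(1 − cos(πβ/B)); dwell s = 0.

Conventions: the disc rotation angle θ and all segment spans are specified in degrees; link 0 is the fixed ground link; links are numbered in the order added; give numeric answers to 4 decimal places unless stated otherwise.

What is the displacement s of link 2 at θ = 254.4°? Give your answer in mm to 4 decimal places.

seg 1 [0°–82.7°] simple-harmonic, h=20: full span → s += 20 → s = 20.0000
seg 2 [82.7°–145.2°] uniform, h=-10: full span → s += -10 → s = 10.0000
seg 3 [145.2°–360°] uniform, h=-10: θ=254.4° here. β=109.2, B=214.8. -10·109.2/214.8 = -5.0838 → s = 4.9162

4.9162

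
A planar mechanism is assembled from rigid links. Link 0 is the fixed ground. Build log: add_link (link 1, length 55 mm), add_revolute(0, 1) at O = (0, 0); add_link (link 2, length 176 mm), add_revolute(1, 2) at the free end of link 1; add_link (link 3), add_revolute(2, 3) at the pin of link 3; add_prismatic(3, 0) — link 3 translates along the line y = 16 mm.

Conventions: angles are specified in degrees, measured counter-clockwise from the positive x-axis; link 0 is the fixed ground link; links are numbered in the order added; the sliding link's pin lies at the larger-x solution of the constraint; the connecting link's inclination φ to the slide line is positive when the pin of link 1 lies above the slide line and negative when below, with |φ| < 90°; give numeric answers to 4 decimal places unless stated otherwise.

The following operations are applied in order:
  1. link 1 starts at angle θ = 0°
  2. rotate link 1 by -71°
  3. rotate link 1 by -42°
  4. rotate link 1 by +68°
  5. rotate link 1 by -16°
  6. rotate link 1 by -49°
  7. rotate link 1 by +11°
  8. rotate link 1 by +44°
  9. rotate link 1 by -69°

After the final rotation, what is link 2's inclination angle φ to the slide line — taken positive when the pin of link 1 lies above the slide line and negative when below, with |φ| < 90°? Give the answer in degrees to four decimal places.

geometry: r = 55 mm, L = 176 mm, e = 16 mm; θ starts at 0°
rotate link 1 by -71°: θ ← 0° -71° = -71°
rotate link 1 by -42°: θ ← -71° -42° = -113°
rotate link 1 by +68°: θ ← -113° +68° = -45°
rotate link 1 by -16°: θ ← -45° -16° = -61°
rotate link 1 by -49°: θ ← -61° -49° = -110°
rotate link 1 by +11°: θ ← -110° +11° = -99°
rotate link 1 by +44°: θ ← -99° +44° = -55°
rotate link 1 by -69°: θ ← -55° -69° = -124°
h = r sin θ − e = -45.597066 − 16 = -61.597066
sin φ = h / L = -61.597066 / 176 = -0.34998333
φ = arcsin(-0.34998333) = -20.486296°

-20.4863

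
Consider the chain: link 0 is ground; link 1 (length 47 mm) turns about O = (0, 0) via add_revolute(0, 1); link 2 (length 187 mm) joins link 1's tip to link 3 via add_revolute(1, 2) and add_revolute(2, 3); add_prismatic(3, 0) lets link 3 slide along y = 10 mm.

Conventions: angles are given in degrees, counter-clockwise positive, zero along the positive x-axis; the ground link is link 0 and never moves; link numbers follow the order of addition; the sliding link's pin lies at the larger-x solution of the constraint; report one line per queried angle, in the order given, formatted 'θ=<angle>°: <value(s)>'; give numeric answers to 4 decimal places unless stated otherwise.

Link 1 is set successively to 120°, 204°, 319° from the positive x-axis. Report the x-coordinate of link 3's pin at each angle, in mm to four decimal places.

geometry: r = 47 mm, L = 187 mm, e = 10 mm
θ=120°: crank pin P = (r cos θ, r sin θ) = (-23.500000, 40.703194)
θ=120°: h = r sin θ − e = 40.703194 − 10 = 30.703194
θ=120°: x = r cos θ + √(L² − h²) = -23.500000 + 184.462229 = 160.962229
θ=204°: crank pin P = (r cos θ, r sin θ) = (-42.936637, -19.116622)
θ=204°: h = r sin θ − e = -19.116622 − 10 = -29.116622
θ=204°: x = r cos θ + √(L² − h²) = -42.936637 + 184.719307 = 141.782670
θ=319°: crank pin P = (r cos θ, r sin θ) = (35.471350, -30.834774)
θ=319°: h = r sin θ − e = -30.834774 − 10 = -40.834774
θ=319°: x = r cos θ + √(L² − h²) = 35.471350 + 182.487044 = 217.958394

θ=120°: 160.9622
θ=204°: 141.7827
θ=319°: 217.9584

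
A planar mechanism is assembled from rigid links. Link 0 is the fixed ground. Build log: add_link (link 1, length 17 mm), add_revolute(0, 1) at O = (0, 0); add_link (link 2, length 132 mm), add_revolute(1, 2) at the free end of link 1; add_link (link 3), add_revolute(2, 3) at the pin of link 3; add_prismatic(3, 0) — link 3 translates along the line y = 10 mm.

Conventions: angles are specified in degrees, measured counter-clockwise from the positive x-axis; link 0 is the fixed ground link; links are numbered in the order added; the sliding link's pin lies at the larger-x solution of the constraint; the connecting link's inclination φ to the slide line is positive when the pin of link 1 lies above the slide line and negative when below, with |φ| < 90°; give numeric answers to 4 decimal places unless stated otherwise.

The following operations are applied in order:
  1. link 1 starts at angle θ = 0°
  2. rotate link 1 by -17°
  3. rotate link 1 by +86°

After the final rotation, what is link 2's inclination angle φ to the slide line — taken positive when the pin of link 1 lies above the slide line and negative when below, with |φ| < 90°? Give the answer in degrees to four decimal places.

geometry: r = 17 mm, L = 132 mm, e = 10 mm; θ starts at 0°
rotate link 1 by -17°: θ ← 0° -17° = -17°
rotate link 1 by +86°: θ ← -17° +86° = 69°
h = r sin θ − e = 15.870867 − 10 = 5.870867
sin φ = h / L = 5.870867 / 132 = 0.04447627
φ = arcsin(0.04447627) = 2.549143°

2.5491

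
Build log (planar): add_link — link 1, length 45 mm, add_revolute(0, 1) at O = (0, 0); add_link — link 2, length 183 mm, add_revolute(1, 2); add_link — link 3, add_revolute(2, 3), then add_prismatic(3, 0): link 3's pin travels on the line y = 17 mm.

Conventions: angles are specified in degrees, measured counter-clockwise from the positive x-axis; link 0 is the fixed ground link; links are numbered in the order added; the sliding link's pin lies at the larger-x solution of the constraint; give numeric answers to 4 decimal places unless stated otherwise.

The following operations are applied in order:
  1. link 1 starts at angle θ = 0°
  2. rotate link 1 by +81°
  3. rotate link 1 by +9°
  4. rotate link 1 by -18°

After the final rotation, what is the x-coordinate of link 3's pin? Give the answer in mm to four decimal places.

geometry: r = 45 mm, L = 183 mm, e = 17 mm; θ starts at 0°
rotate link 1 by +81°: θ ← 0° +81° = 81°
rotate link 1 by +9°: θ ← 81° +9° = 90°
rotate link 1 by -18°: θ ← 90° -18° = 72°
crank pin P = (r cos θ, r sin θ) = (13.905765, 42.797543)
h = r sin θ − e = 42.797543 − 17 = 25.797543
x = r cos θ + √(L² − h²) = 13.905765 + 181.172533 = 195.078298

195.0783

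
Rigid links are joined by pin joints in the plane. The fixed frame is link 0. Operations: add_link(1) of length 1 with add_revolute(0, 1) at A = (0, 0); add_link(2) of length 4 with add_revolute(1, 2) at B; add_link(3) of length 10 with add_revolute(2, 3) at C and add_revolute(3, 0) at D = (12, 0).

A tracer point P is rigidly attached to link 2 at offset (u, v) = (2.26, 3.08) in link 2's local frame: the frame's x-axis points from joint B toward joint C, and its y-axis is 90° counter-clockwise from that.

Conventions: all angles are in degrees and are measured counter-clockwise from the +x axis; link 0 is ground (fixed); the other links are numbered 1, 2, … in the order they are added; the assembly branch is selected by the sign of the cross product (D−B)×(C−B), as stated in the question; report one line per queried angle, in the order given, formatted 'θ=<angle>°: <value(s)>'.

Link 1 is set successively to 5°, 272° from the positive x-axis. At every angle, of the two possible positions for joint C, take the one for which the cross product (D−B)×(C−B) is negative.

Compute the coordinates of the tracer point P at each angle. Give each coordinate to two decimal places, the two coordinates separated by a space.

A=(0,0), D=(12.00,0)
θ=5°: B = A + 1.00·(cos5°, sin5°) = (0.9962, 0.0872)
θ=5°: |BD| = 11.0042
θ=5°: circle(B,4.00) ∩ circle(D,10.00): a=1.6853, h=3.6276
θ=5°:   candidates: C₊=(2.7102,3.7013) cross=39.919; C₋=(2.6527,-3.5537) cross=-39.919
θ=5°:   branch - wants cross < 0 → take C=(2.6527,-3.5537) (cross=-39.919)
θ=5°: ex = (C−B)/|BC| = (0.4141,-0.9102); ey = (0.9102,0.4141)
θ=5°: P = B + 2.26·ex + 3.08·ey = (4.7356,-0.6944)
θ=272°: B = A + 1.00·(cos272°, sin272°) = (0.0349, -0.9994)
θ=272°: |BD| = 12.0068
θ=272°: circle(B,4.00) ∩ circle(D,10.00): a=2.5054, h=3.1182
θ=272°:   candidates: C₊=(2.2720,2.3165) cross=37.440; C₋=(2.7911,-3.8982) cross=-37.440
θ=272°:   branch - wants cross < 0 → take C=(2.7911,-3.8982) (cross=-37.440)
θ=272°: ex = (C−B)/|BC| = (0.6891,-0.7247); ey = (0.7247,0.6891)
θ=272°: P = B + 2.26·ex + 3.08·ey = (3.8243,-0.5150)

θ=5°: 4.74 -0.69
θ=272°: 3.82 -0.51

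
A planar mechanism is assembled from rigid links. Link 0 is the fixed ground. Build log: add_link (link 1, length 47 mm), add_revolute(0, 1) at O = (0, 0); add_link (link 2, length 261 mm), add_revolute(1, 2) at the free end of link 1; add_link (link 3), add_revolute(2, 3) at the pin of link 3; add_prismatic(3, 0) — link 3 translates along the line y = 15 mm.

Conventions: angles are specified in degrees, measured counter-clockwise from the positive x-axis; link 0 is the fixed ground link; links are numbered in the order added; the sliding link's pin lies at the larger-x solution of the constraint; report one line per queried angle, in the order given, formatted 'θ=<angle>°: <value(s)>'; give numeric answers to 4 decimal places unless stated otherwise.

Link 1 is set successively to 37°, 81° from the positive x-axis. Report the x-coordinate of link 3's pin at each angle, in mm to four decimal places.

geometry: r = 47 mm, L = 261 mm, e = 15 mm
θ=37°: crank pin P = (r cos θ, r sin θ) = (37.535869, 28.285306)
θ=37°: h = r sin θ − e = 28.285306 − 15 = 13.285306
θ=37°: x = r cos θ + √(L² − h²) = 37.535869 + 260.661659 = 298.197528
θ=81°: crank pin P = (r cos θ, r sin θ) = (7.352420, 46.421352)
θ=81°: h = r sin θ − e = 46.421352 − 15 = 31.421352
θ=81°: x = r cos θ + √(L² − h²) = 7.352420 + 259.101715 = 266.454135

θ=37°: 298.1975
θ=81°: 266.4541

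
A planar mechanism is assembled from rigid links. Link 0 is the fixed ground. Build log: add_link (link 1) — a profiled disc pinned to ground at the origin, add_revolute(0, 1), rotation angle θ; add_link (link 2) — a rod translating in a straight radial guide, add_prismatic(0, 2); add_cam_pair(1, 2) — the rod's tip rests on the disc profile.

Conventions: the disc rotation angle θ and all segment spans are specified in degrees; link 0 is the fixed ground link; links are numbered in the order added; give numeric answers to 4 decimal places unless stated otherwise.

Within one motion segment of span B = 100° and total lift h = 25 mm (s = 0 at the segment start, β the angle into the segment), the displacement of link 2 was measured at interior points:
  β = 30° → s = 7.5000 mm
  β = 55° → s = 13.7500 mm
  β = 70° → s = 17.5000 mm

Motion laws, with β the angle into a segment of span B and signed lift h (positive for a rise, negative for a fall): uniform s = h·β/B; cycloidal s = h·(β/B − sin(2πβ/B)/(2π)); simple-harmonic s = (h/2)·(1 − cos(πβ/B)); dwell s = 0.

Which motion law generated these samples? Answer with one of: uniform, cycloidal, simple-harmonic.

candidates at β/B = r: uniform s = h·r (linear in β); cycloidal s = h·(r − sin(2πr)/(2π)); simple-harmonic s = (h/2)(1 − cos(πr))
β=30°: printed 7.5000 | uniform 7.5000, cycloidal 3.7159, simple-harmonic 5.1527
β=55°: printed 13.7500 | uniform 13.7500, cycloidal 14.9795, simple-harmonic 14.4554
β=70°: printed 17.5000 | uniform 17.5000, cycloidal 21.2841, simple-harmonic 19.8473
only one law matches every sample → uniform

uniform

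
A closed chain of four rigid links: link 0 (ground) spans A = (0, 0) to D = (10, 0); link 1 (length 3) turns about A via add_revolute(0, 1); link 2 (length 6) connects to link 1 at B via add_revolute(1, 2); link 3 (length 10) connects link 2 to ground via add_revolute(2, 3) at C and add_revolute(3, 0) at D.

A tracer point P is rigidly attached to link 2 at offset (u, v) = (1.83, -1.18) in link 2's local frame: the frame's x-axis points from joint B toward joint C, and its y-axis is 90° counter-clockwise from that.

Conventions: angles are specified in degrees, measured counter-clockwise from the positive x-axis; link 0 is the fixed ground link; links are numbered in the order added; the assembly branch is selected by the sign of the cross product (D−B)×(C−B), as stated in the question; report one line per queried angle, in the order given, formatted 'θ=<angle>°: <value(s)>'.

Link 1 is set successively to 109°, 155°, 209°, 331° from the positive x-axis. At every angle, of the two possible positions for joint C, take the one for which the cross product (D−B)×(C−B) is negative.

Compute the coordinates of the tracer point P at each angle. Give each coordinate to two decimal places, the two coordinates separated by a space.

A=(0,0), D=(10.00,0)
θ=109°: B = A + 3.00·(cos109°, sin109°) = (-0.9767, 2.8366)
θ=109°: |BD| = 11.3373
θ=109°: circle(B,6.00) ∩ circle(D,10.00): a=2.8461, h=5.2820
θ=109°:   candidates: C₊=(3.1004,7.2385) cross=59.884; C₋=(0.4573,-2.9896) cross=-59.884
θ=109°:   branch - wants cross < 0 → take C=(0.4573,-2.9896) (cross=-59.884)
θ=109°: ex = (C−B)/|BC| = (0.2390,-0.9710); ey = (0.9710,0.2390)
θ=109°: P = B + 1.83·ex + -1.18·ey = (-1.6851,0.7776)
θ=155°: B = A + 3.00·(cos155°, sin155°) = (-2.7189, 1.2679)
θ=155°: |BD| = 12.7820
θ=155°: circle(B,6.00) ∩ circle(D,10.00): a=3.8875, h=4.5703
θ=155°:   candidates: C₊=(1.6027,5.4300) cross=58.418; C₋=(0.6960,-3.6655) cross=-58.418
θ=155°:   branch - wants cross < 0 → take C=(0.6960,-3.6655) (cross=-58.418)
θ=155°: ex = (C−B)/|BC| = (0.5692,-0.8222); ey = (0.8222,0.5692)
θ=155°: P = B + 1.83·ex + -1.18·ey = (-2.6476,-0.9084)
θ=209°: B = A + 3.00·(cos209°, sin209°) = (-2.6239, -1.4544)
θ=209°: |BD| = 12.7074
θ=209°: circle(B,6.00) ∩ circle(D,10.00): a=3.8355, h=4.6140
θ=209°:   candidates: C₊=(0.6583,3.5683) cross=58.632; C₋=(1.7145,-5.5991) cross=-58.632
θ=209°:   branch - wants cross < 0 → take C=(1.7145,-5.5991) (cross=-58.632)
θ=209°: ex = (C−B)/|BC| = (0.7231,-0.6908); ey = (0.6908,0.7231)
θ=209°: P = B + 1.83·ex + -1.18·ey = (-2.1158,-3.5718)
θ=331°: B = A + 3.00·(cos331°, sin331°) = (2.6239, -1.4544)
θ=331°: |BD| = 7.5182
θ=331°: circle(B,6.00) ∩ circle(D,10.00): a=-0.4973, h=5.9794
θ=331°:   candidates: C₊=(0.9792,4.3158) cross=44.954; C₋=(3.2927,-7.4170) cross=-44.954
θ=331°:   branch - wants cross < 0 → take C=(3.2927,-7.4170) (cross=-44.954)
θ=331°: ex = (C−B)/|BC| = (0.1115,-0.9938); ey = (0.9938,0.1115)
θ=331°: P = B + 1.83·ex + -1.18·ey = (1.6552,-3.4046)

θ=109°: -1.69 0.78
θ=155°: -2.65 -0.91
θ=209°: -2.12 -3.57
θ=331°: 1.66 -3.40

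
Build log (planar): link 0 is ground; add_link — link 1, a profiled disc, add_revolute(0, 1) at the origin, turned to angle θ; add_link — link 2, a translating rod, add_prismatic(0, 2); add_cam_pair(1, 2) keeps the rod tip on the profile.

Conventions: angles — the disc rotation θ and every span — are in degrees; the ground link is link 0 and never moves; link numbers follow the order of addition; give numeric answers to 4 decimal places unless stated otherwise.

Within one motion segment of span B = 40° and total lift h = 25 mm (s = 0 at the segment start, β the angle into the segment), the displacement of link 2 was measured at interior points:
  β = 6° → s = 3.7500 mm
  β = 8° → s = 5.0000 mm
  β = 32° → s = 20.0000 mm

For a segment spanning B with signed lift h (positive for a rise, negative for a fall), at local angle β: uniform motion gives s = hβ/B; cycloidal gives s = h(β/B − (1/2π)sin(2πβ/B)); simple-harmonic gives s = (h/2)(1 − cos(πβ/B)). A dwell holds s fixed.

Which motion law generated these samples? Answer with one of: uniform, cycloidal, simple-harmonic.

candidates at β/B = r: uniform s = h·r (linear in β); cycloidal s = h·(r − sin(2πr)/(2π)); simple-harmonic s = (h/2)(1 − cos(πr))
β=6°: printed 3.7500 | uniform 3.7500, cycloidal 0.5310, simple-harmonic 1.3624
β=8°: printed 5.0000 | uniform 5.0000, cycloidal 1.2159, simple-harmonic 2.3873
β=32°: printed 20.0000 | uniform 20.0000, cycloidal 23.7841, simple-harmonic 22.6127
only one law matches every sample → uniform

uniform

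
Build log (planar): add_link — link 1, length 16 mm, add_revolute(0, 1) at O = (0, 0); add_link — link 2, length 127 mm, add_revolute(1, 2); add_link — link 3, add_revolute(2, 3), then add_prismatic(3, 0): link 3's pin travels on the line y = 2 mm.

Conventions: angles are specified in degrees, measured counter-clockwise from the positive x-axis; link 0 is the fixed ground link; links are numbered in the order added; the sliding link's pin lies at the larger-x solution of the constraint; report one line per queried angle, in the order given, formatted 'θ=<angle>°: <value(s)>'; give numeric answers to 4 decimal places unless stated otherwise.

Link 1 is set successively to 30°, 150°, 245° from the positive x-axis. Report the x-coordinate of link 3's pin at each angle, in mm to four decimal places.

geometry: r = 16 mm, L = 127 mm, e = 2 mm
θ=30°: crank pin P = (r cos θ, r sin θ) = (13.856406, 8.000000)
θ=30°: h = r sin θ − e = 8.000000 − 2 = 6.000000
θ=30°: x = r cos θ + √(L² − h²) = 13.856406 + 126.858189 = 140.714595
θ=150°: crank pin P = (r cos θ, r sin θ) = (-13.856406, 8.000000)
θ=150°: h = r sin θ − e = 8.000000 − 2 = 6.000000
θ=150°: x = r cos θ + √(L² − h²) = -13.856406 + 126.858189 = 113.001782
θ=245°: crank pin P = (r cos θ, r sin θ) = (-6.761892, -14.500925)
θ=245°: h = r sin θ − e = -14.500925 − 2 = -16.500925
θ=245°: x = r cos θ + √(L² − h²) = -6.761892 + 125.923467 = 119.161575

θ=30°: 140.7146
θ=150°: 113.0018
θ=245°: 119.1616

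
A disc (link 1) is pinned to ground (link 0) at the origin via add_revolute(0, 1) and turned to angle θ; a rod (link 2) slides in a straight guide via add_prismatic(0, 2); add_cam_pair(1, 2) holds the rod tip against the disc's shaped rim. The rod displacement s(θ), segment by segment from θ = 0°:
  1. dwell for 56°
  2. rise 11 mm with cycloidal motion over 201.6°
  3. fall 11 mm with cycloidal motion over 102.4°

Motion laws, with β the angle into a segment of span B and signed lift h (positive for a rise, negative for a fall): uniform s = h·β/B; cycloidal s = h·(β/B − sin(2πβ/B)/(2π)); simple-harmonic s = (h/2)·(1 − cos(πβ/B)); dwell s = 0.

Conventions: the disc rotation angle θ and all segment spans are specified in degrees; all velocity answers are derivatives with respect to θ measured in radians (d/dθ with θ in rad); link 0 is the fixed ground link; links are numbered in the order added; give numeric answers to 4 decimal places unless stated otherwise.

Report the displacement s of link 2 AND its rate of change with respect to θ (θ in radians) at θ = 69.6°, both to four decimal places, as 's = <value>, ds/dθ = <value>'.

segment 1 (0° to 56°, dwell): s unchanged at 0.0000
θ = 69.6° falls in segment 2 (56° to 257.6°, cycloidal, h = 11): β = 69.6 − 56 = 13.6°, B = 201.6°; Δs = 11·(0.0675 − sin(2π·0.0675)/(2π)) = 0.0220; s = 0.0000 + 0.0220 = 0.0220
velocity in seg [56°–257.6°] (cycloidal), θ in radians: β = 13.6° = 0.2374 rad, B = 201.6° = 3.5186 rad; ds/dθ = (h/B)(1 − cos(2πβ/B)) = (11/3.5186)(1 − cos(2π·0.0675)) = 0.276656 mm/rad

s = 0.0220, ds/dθ = 0.2767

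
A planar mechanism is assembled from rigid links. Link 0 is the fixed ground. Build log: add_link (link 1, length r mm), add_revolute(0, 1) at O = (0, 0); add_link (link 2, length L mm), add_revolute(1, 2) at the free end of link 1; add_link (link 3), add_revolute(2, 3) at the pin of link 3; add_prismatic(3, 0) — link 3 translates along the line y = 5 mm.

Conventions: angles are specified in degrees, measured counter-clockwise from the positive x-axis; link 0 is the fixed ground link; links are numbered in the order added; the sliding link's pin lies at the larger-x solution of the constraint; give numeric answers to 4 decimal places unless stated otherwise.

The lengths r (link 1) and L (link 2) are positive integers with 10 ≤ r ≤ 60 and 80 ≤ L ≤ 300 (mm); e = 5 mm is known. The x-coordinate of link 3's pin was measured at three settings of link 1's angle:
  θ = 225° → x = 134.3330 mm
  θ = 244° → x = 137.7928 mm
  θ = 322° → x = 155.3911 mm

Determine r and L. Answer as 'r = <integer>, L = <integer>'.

constraint per measurement: (x − r cos θ)² + (r sin θ − e)² = L²
subtracting the θ₁ and θ₂ equations cancels the r² and L² terms:
r = (x₁² − x₂²) / (2[(x₁cos θ₁ + e sin θ₁) − (x₂cos θ₂ + e sin θ₂)]) = 14.0000 → r = 14
L² = (x₁ − r cos θ₁)² + (r sin θ₁ − e)² = 21025.0075 → L = 145.0000 → L = 145
check at θ₃=322°: x = 155.3911 (printed 155.3911) ✓

r = 14, L = 145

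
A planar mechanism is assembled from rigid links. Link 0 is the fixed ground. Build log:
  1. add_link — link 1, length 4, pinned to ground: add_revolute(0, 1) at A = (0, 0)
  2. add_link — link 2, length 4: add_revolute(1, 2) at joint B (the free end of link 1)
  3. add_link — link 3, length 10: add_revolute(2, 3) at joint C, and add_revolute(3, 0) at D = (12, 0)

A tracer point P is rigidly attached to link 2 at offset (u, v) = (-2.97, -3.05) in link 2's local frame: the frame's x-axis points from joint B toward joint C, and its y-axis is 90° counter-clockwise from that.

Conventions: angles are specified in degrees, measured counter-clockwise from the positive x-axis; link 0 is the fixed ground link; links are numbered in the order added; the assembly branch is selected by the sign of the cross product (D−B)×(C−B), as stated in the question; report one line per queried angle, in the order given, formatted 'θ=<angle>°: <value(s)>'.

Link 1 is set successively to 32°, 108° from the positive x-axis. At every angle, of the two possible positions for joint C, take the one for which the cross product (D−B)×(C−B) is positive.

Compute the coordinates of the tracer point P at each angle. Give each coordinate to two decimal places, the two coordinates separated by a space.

A=(0,0), D=(12.00,0)
θ=32°: B = A + 4.00·(cos32°, sin32°) = (3.3922, 2.1197)
θ=32°: |BD| = 8.8650
θ=32°: circle(B,4.00) ∩ circle(D,10.00): a=-0.3053, h=3.9883
θ=32°:   candidates: C₊=(4.0494,6.0653) cross=35.356; C₋=(2.1421,-1.6800) cross=-35.356
θ=32°:   branch + wants cross > 0 → take C=(4.0494,6.0653) (cross=35.356)
θ=32°: ex = (C−B)/|BC| = (0.1643,0.9864); ey = (-0.9864,0.1643)
θ=32°: P = B + -2.97·ex + -3.05·ey = (5.9128,-1.3111)
θ=108°: B = A + 4.00·(cos108°, sin108°) = (-1.2361, 3.8042)
θ=108°: |BD| = 13.7719
θ=108°: circle(B,4.00) ∩ circle(D,10.00): a=3.8363, h=1.1327
θ=108°:   candidates: C₊=(2.7638,3.8332) cross=15.599; C₋=(2.1381,1.6559) cross=-15.599
θ=108°:   branch + wants cross > 0 → take C=(2.7638,3.8332) (cross=15.599)
θ=108°: ex = (C−B)/|BC| = (1.0000,0.0072); ey = (-0.0072,1.0000)
θ=108°: P = B + -2.97·ex + -3.05·ey = (-4.1839,0.7328)

θ=32°: 5.91 -1.31
θ=108°: -4.18 0.73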